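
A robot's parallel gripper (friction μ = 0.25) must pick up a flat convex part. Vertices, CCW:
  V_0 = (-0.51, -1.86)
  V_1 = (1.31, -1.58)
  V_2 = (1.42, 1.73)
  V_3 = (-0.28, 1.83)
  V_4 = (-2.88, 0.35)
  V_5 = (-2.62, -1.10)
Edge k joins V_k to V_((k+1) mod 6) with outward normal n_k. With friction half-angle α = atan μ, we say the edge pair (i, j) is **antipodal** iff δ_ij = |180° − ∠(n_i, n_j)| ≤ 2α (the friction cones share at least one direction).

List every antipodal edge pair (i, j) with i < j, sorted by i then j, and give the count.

α = atan 0.25 = 14.04°;  2α = 28.07°
n_0 = (+0.1521, -0.9884)
n_1 = (+0.9994, -0.0332)
n_2 = (+0.0587, +0.9983)
n_3 = (-0.4947, +0.8691)
n_4 = (-0.9843, -0.1765)
n_5 = (-0.3389, -0.9408)
  (0,1): δ = 100.65°  ·
  (0,2): δ = 12.11°  ✓
  (0,3): δ = 20.90°  ✓
  (0,4): δ = 91.42°  ·
  (0,5): δ = 151.45°  ·
  (1,2): δ = 91.46°  ·
  (1,3): δ = 58.45°  ·
  (1,4): δ = 12.07°  ✓
  (1,5): δ = 72.09°  ·
  (2,3): δ = 146.98°  ·
  (2,4): δ = 76.47°  ·
  (2,5): δ = 16.44°  ✓
  (3,4): δ = 109.48°  ·
  (3,5): δ = 49.46°  ·
  (4,5): δ = 119.97°  ·
antipodal pairs: 4

count = 4; pairs: (0,2), (0,3), (1,4), (2,5)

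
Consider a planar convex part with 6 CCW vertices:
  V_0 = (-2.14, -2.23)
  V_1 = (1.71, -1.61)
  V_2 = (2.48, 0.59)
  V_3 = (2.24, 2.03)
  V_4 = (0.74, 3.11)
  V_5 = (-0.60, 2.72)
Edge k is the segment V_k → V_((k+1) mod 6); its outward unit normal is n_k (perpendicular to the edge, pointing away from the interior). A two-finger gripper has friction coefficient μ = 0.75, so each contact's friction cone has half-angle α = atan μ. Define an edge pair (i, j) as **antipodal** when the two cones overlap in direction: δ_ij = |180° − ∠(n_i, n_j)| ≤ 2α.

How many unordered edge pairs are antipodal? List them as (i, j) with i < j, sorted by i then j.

count = 7; pairs: (0,3), (0,4), (0,5), (1,4), (1,5), (2,5), (3,5)

α = atan 0.75 = 36.87°;  2α = 73.74°
n_0 = (+0.1590, -0.9873)
n_1 = (+0.9439, -0.3304)
n_2 = (+0.9864, +0.1644)
n_3 = (+0.5843, +0.8115)
n_4 = (-0.2794, +0.9602)
n_5 = (-0.9549, +0.2971)
  (0,1): δ = 118.44°  ·
  (0,2): δ = 89.69°  ·
  (0,3): δ = 44.90°  ✓
  (0,4): δ = 7.08°  ✓
  (0,5): δ = 63.57°  ✓
  (1,2): δ = 151.25°  ·
  (1,3): δ = 106.46°  ·
  (1,4): δ = 54.48°  ✓
  (1,5): δ = 2.01°  ✓
  (2,3): δ = 135.22°  ·
  (2,4): δ = 83.23°  ·
  (2,5): δ = 26.74°  ✓
  (3,4): δ = 128.02°  ·
  (3,5): δ = 71.53°  ✓
  (4,5): δ = 123.51°  ·
antipodal pairs: 7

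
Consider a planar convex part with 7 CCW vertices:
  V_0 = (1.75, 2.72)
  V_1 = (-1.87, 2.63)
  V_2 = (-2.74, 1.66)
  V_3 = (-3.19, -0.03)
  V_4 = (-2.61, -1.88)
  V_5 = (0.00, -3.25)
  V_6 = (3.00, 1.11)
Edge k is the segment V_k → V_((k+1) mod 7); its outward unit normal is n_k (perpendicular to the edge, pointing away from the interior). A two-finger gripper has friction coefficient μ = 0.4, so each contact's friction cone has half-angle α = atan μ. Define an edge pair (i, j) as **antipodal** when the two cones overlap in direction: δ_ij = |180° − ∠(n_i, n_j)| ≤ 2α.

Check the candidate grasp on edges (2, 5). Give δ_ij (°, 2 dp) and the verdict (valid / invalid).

δ = 19.62°, valid

α = atan 0.4 = 21.80°;  2α = 43.60°
edge 2: e_2 = (-0.45, -1.69);  n_2 = (-0.9663, +0.2573)
edge 5: e_5 = (+3.00, +4.36);  n_5 = (+0.8238, -0.5668)
∠(n_2, n_5) = 160.38°
δ = |180° − 160.38°| = 19.62°
19.62° ≤ 2α = 43.60°  →  valid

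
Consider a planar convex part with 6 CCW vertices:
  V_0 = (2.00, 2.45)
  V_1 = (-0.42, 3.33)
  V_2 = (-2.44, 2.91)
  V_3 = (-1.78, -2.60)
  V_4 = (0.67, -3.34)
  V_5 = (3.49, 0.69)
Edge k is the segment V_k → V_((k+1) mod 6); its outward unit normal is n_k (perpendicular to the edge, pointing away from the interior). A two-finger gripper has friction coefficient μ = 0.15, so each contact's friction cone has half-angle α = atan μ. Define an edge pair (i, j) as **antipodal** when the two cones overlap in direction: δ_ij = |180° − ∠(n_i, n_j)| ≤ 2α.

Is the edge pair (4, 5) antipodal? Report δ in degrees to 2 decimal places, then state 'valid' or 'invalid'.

α = atan 0.15 = 8.53°;  2α = 17.06°
edge 4: e_4 = (+2.82, +4.03);  n_4 = (+0.8193, -0.5733)
edge 5: e_5 = (-1.49, +1.76);  n_5 = (+0.7632, +0.6461)
∠(n_4, n_5) = 75.23°
δ = |180° − 75.23°| = 104.77°
104.77° > 2α = 17.06°  →  invalid

δ = 104.77°, invalid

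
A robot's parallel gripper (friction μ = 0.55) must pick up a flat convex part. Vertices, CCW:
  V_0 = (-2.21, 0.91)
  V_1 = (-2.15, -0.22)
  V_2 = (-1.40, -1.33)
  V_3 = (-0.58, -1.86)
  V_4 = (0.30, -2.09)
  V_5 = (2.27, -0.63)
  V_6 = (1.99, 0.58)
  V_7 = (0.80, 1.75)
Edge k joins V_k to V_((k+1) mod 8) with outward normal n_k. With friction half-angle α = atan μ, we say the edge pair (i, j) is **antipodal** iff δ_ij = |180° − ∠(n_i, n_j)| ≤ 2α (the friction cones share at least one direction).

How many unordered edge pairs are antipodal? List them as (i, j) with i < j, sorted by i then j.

α = atan 0.55 = 28.81°;  2α = 57.62°
n_0 = (-0.9986, -0.0530)
n_1 = (-0.8286, -0.5599)
n_2 = (-0.5428, -0.8398)
n_3 = (-0.2529, -0.9675)
n_4 = (+0.5954, -0.8034)
n_5 = (+0.9743, +0.2254)
n_6 = (+0.7011, +0.7131)
n_7 = (-0.2688, +0.9632)
  (0,1): δ = 148.99°  ·
  (0,2): δ = 125.92°  ·
  (0,3): δ = 107.69°  ·
  (0,4): δ = 56.50°  ✓
  (0,5): δ = 9.99°  ✓
  (0,6): δ = 42.45°  ✓
  (0,7): δ = 102.55°  ·
  (1,2): δ = 156.92°  ·
  (1,3): δ = 138.69°  ·
  (1,4): δ = 87.50°  ·
  (1,5): δ = 21.02°  ✓
  (1,6): δ = 11.44°  ✓
  (1,7): δ = 71.55°  ·
  (2,3): δ = 161.77°  ·
  (2,4): δ = 110.58°  ·
  (2,5): δ = 44.09°  ✓
  (2,6): δ = 11.64°  ✓
  (2,7): δ = 48.47°  ✓
  (3,4): δ = 128.81°  ·
  (3,5): δ = 62.32°  ·
  (3,6): δ = 29.87°  ✓
  (3,7): δ = 30.24°  ✓
  (4,5): δ = 113.51°  ·
  (4,6): δ = 81.06°  ·
  (4,7): δ = 20.95°  ✓
  (5,6): δ = 147.54°  ·
  (5,7): δ = 87.44°  ·
  (6,7): δ = 119.89°  ·
antipodal pairs: 11

count = 11; pairs: (0,4), (0,5), (0,6), (1,5), (1,6), (2,5), (2,6), (2,7), (3,6), (3,7), (4,7)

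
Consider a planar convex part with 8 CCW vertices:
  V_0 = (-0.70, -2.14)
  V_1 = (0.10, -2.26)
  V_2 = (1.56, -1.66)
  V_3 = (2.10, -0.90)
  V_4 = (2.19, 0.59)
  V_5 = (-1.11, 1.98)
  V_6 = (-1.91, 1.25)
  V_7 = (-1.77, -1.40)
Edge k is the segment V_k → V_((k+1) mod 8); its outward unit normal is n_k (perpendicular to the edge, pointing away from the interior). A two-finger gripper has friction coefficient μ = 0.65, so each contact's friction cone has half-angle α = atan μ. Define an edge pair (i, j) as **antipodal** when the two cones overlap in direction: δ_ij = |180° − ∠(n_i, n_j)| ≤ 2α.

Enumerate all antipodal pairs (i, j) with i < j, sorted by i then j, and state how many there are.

α = atan 0.65 = 33.02°;  2α = 66.05°
n_0 = (-0.1483, -0.9889)
n_1 = (+0.3801, -0.9249)
n_2 = (+0.8152, -0.5792)
n_3 = (+0.9982, -0.0603)
n_4 = (+0.3882, +0.9216)
n_5 = (-0.6741, +0.7387)
n_6 = (-0.9986, -0.0528)
n_7 = (-0.5688, -0.8225)
  (0,1): δ = 149.13°  ·
  (0,2): δ = 116.86°  ·
  (0,3): δ = 84.93°  ·
  (0,4): δ = 14.31°  ✓
  (0,5): δ = 50.91°  ✓
  (0,6): δ = 101.55°  ·
  (0,7): δ = 153.86°  ·
  (1,2): δ = 147.74°  ·
  (1,3): δ = 115.80°  ·
  (1,4): δ = 45.18°  ✓
  (1,5): δ = 20.04°  ✓
  (1,6): δ = 70.68°  ·
  (1,7): δ = 122.99°  ·
  (2,3): δ = 148.06°  ·
  (2,4): δ = 77.45°  ·
  (2,5): δ = 12.22°  ✓
  (2,6): δ = 38.42°  ✓
  (2,7): δ = 90.73°  ·
  (3,4): δ = 109.38°  ·
  (3,5): δ = 44.16°  ✓
  (3,6): δ = 6.48°  ✓
  (3,7): δ = 58.79°  ✓
  (4,5): δ = 114.78°  ·
  (4,6): δ = 64.13°  ✓
  (4,7): δ = 11.83°  ✓
  (5,6): δ = 129.36°  ·
  (5,7): δ = 77.05°  ·
  (6,7): δ = 127.69°  ·
antipodal pairs: 11

count = 11; pairs: (0,4), (0,5), (1,4), (1,5), (2,5), (2,6), (3,5), (3,6), (3,7), (4,6), (4,7)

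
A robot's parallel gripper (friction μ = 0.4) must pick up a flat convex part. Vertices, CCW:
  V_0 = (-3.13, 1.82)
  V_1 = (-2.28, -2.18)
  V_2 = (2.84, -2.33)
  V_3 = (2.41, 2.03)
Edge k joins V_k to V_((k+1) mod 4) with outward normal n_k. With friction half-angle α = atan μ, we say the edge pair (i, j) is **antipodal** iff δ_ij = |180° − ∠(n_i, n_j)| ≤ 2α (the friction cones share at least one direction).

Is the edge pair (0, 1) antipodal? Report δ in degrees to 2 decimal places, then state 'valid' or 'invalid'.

α = atan 0.4 = 21.80°;  2α = 43.60°
edge 0: e_0 = (+0.85, -4.00);  n_0 = (-0.9782, -0.2079)
edge 1: e_1 = (+5.12, -0.15);  n_1 = (-0.0293, -0.9996)
∠(n_0, n_1) = 76.32°
δ = |180° − 76.32°| = 103.68°
103.68° > 2α = 43.60°  →  invalid

δ = 103.68°, invalid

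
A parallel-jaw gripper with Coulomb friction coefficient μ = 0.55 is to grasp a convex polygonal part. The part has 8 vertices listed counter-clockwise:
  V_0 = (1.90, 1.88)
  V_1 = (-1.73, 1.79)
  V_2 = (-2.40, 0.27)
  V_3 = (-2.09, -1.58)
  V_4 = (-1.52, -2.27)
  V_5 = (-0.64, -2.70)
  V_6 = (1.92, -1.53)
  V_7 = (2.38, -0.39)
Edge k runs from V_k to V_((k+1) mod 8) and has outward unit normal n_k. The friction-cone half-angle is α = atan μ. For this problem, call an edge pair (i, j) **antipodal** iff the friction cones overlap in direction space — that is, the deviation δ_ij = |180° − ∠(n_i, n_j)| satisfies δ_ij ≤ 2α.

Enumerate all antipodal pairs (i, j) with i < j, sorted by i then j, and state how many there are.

count = 10; pairs: (0,3), (0,4), (0,5), (1,5), (1,6), (1,7), (2,6), (2,7), (3,7), (4,7)

α = atan 0.55 = 28.81°;  2α = 57.62°
n_0 = (-0.0248, +0.9997)
n_1 = (-0.9150, +0.4033)
n_2 = (-0.9862, -0.1653)
n_3 = (-0.7710, -0.6369)
n_4 = (-0.4390, -0.8985)
n_5 = (+0.4157, -0.9095)
n_6 = (+0.9274, -0.3742)
n_7 = (+0.9784, +0.2069)
  (0,1): δ = 115.21°  ·
  (0,2): δ = 81.91°  ·
  (0,3): δ = 51.86°  ✓
  (0,4): δ = 27.46°  ✓
  (0,5): δ = 23.14°  ✓
  (0,6): δ = 66.61°  ·
  (0,7): δ = 100.52°  ·
  (1,2): δ = 146.70°  ·
  (1,3): δ = 116.65°  ·
  (1,4): δ = 92.25°  ·
  (1,5): δ = 41.65°  ✓
  (1,6): δ = 1.81°  ✓
  (1,7): δ = 35.73°  ✓
  (2,3): δ = 149.95°  ·
  (2,4): δ = 125.55°  ·
  (2,5): δ = 74.95°  ·
  (2,6): δ = 31.49°  ✓
  (2,7): δ = 2.43°  ✓
  (3,4): δ = 155.60°  ·
  (3,5): δ = 105.00°  ·
  (3,6): δ = 61.53°  ·
  (3,7): δ = 27.62°  ✓
  (4,5): δ = 129.40°  ·
  (4,6): δ = 85.93°  ·
  (4,7): δ = 52.02°  ✓
  (5,6): δ = 136.54°  ·
  (5,7): δ = 102.62°  ·
  (6,7): δ = 146.09°  ·
antipodal pairs: 10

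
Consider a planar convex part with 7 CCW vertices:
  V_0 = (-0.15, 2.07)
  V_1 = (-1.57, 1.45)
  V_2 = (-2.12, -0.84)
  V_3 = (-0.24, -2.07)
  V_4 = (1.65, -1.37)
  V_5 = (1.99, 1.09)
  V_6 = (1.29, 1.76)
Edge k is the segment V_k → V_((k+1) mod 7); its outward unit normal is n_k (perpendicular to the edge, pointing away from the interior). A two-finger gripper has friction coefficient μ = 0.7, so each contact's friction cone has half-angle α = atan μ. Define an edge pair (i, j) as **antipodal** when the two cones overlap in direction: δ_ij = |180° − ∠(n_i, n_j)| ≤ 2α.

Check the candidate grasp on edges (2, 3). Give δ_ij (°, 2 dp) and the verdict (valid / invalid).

δ = 126.48°, invalid

α = atan 0.7 = 34.99°;  2α = 69.98°
edge 2: e_2 = (+1.88, -1.23);  n_2 = (-0.5475, -0.8368)
edge 3: e_3 = (+1.89, +0.70);  n_3 = (+0.3473, -0.9377)
∠(n_2, n_3) = 53.52°
δ = |180° − 53.52°| = 126.48°
126.48° > 2α = 69.98°  →  invalid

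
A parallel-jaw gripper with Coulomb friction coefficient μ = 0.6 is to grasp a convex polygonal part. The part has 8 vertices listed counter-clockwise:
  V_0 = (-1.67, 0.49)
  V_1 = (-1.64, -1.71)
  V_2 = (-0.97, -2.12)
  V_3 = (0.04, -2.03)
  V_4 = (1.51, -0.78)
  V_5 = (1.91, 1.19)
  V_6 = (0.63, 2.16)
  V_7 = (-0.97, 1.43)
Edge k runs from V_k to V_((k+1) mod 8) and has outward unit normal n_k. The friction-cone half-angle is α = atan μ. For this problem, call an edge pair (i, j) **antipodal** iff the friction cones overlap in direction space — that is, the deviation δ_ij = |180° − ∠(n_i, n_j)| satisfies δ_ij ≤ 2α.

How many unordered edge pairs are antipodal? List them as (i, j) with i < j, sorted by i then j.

α = atan 0.6 = 30.96°;  2α = 61.93°
n_0 = (-0.9999, -0.0136)
n_1 = (-0.5220, -0.8530)
n_2 = (+0.0888, -0.9961)
n_3 = (+0.6478, -0.7618)
n_4 = (+0.9800, -0.1990)
n_5 = (+0.6040, +0.7970)
n_6 = (-0.4151, +0.9098)
n_7 = (-0.8020, +0.5973)
  (0,1): δ = 122.25°  ·
  (0,2): δ = 85.69°  ·
  (0,3): δ = 50.41°  ✓
  (0,4): δ = 12.26°  ✓
  (0,5): δ = 52.06°  ✓
  (0,6): δ = 113.74°  ·
  (0,7): δ = 142.54°  ·
  (1,2): δ = 143.44°  ·
  (1,3): δ = 108.16°  ·
  (1,4): δ = 70.01°  ·
  (1,5): δ = 5.69°  ✓
  (1,6): δ = 55.99°  ✓
  (1,7): δ = 84.79°  ·
  (2,3): δ = 144.72°  ·
  (2,4): δ = 106.57°  ·
  (2,5): δ = 42.25°  ✓
  (2,6): δ = 19.43°  ✓
  (2,7): δ = 48.23°  ✓
  (3,4): δ = 141.85°  ·
  (3,5): δ = 77.53°  ·
  (3,6): δ = 15.85°  ✓
  (3,7): δ = 12.95°  ✓
  (4,5): δ = 115.68°  ·
  (4,6): δ = 54.00°  ✓
  (4,7): δ = 25.20°  ✓
  (5,6): δ = 118.32°  ·
  (5,7): δ = 89.52°  ·
  (6,7): δ = 151.20°  ·
antipodal pairs: 12

count = 12; pairs: (0,3), (0,4), (0,5), (1,5), (1,6), (2,5), (2,6), (2,7), (3,6), (3,7), (4,6), (4,7)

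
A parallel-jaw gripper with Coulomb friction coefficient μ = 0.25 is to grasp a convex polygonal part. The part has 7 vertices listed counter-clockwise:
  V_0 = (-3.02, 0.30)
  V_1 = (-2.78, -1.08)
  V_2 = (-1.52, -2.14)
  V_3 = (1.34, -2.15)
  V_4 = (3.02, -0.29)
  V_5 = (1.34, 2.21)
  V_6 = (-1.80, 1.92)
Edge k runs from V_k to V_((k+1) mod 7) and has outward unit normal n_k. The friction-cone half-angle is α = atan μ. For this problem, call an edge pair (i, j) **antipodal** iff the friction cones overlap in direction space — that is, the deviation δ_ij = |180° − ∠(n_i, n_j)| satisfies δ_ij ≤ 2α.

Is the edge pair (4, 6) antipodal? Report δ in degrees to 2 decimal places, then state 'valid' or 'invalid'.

δ = 70.88°, invalid

α = atan 0.25 = 14.04°;  2α = 28.07°
edge 4: e_4 = (-1.68, +2.50);  n_4 = (+0.8300, +0.5578)
edge 6: e_6 = (-1.22, -1.62);  n_6 = (-0.7988, +0.6016)
∠(n_4, n_6) = 109.12°
δ = |180° − 109.12°| = 70.88°
70.88° > 2α = 28.07°  →  invalid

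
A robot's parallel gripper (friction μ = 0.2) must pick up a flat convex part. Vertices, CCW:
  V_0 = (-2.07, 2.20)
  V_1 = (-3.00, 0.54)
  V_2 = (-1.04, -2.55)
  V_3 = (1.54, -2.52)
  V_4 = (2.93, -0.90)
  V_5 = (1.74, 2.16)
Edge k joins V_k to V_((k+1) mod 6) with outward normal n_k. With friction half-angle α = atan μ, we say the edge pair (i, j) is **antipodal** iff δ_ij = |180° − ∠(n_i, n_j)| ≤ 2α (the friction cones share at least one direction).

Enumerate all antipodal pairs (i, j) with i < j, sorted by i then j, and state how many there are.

α = atan 0.2 = 11.31°;  2α = 22.62°
n_0 = (-0.8724, +0.4888)
n_1 = (-0.8444, -0.5356)
n_2 = (+0.0116, -0.9999)
n_3 = (+0.7589, -0.6512)
n_4 = (+0.9320, +0.3624)
n_5 = (+0.0105, +0.9999)
  (0,1): δ = 118.35°  ·
  (0,2): δ = 60.07°  ·
  (0,3): δ = 11.37°  ✓
  (0,4): δ = 50.51°  ·
  (0,5): δ = 118.66°  ·
  (1,2): δ = 121.72°  ·
  (1,3): δ = 73.02°  ·
  (1,4): δ = 11.14°  ✓
  (1,5): δ = 57.01°  ·
  (2,3): δ = 131.30°  ·
  (2,4): δ = 69.42°  ·
  (2,5): δ = 1.27°  ✓
  (3,4): δ = 118.12°  ·
  (3,5): δ = 49.97°  ·
  (4,5): δ = 111.85°  ·
antipodal pairs: 3

count = 3; pairs: (0,3), (1,4), (2,5)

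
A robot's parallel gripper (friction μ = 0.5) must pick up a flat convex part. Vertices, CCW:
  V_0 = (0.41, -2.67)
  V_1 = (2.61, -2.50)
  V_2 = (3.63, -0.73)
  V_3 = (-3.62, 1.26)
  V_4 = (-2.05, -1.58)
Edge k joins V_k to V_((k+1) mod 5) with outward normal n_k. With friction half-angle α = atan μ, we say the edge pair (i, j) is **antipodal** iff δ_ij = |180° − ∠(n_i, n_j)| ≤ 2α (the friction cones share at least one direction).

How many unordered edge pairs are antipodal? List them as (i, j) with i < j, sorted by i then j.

α = atan 0.5 = 26.57°;  2α = 53.13°
n_0 = (+0.0770, -0.9970)
n_1 = (+0.8664, -0.4993)
n_2 = (+0.2647, +0.9643)
n_3 = (-0.8752, -0.4838)
n_4 = (-0.4051, -0.9143)
  (0,1): δ = 124.37°  ·
  (0,2): δ = 19.77°  ✓
  (0,3): δ = 114.52°  ·
  (0,4): δ = 151.68°  ·
  (1,2): δ = 75.40°  ·
  (1,3): δ = 58.89°  ·
  (1,4): δ = 96.06°  ·
  (2,3): δ = 45.72°  ✓
  (2,4): δ = 8.55°  ✓
  (3,4): δ = 142.83°  ·
antipodal pairs: 3

count = 3; pairs: (0,2), (2,3), (2,4)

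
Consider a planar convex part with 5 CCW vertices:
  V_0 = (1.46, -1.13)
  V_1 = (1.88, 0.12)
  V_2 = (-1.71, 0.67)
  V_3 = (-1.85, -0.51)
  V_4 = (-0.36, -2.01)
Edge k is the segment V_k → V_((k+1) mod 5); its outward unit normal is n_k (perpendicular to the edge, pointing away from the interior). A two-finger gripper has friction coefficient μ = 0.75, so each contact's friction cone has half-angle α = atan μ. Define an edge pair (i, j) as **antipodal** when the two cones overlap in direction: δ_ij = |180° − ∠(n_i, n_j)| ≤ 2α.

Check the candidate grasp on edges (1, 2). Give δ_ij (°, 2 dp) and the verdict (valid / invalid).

α = atan 0.75 = 36.87°;  2α = 73.74°
edge 1: e_1 = (-3.59, +0.55);  n_1 = (+0.1514, +0.9885)
edge 2: e_2 = (-0.14, -1.18);  n_2 = (-0.9930, +0.1178)
∠(n_1, n_2) = 91.94°
δ = |180° − 91.94°| = 88.06°
88.06° > 2α = 73.74°  →  invalid

δ = 88.06°, invalid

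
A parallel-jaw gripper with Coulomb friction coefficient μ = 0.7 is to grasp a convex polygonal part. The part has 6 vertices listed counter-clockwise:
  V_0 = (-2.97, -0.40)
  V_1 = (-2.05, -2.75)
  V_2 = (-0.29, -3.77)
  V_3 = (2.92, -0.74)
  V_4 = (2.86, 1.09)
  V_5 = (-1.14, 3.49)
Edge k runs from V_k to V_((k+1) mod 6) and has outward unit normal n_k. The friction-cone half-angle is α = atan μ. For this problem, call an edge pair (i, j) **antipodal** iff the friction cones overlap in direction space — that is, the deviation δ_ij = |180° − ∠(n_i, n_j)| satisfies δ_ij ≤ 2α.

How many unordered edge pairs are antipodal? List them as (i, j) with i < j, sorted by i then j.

count = 7; pairs: (0,2), (0,3), (0,4), (1,3), (1,4), (2,5), (3,5)

α = atan 0.7 = 34.99°;  2α = 69.98°
n_0 = (-0.9312, -0.3645)
n_1 = (-0.5014, -0.8652)
n_2 = (+0.6864, -0.7272)
n_3 = (+0.9995, +0.0328)
n_4 = (+0.5145, +0.8575)
n_5 = (-0.9049, +0.4257)
  (0,1): δ = 141.47°  ·
  (0,2): δ = 68.03°  ✓
  (0,3): δ = 19.50°  ✓
  (0,4): δ = 37.66°  ✓
  (0,5): δ = 133.43°  ·
  (1,2): δ = 106.56°  ·
  (1,3): δ = 58.03°  ✓
  (1,4): δ = 0.87°  ✓
  (1,5): δ = 94.90°  ·
  (2,3): δ = 131.47°  ·
  (2,4): δ = 74.31°  ·
  (2,5): δ = 21.46°  ✓
  (3,4): δ = 122.84°  ·
  (3,5): δ = 27.07°  ✓
  (4,5): δ = 84.23°  ·
antipodal pairs: 7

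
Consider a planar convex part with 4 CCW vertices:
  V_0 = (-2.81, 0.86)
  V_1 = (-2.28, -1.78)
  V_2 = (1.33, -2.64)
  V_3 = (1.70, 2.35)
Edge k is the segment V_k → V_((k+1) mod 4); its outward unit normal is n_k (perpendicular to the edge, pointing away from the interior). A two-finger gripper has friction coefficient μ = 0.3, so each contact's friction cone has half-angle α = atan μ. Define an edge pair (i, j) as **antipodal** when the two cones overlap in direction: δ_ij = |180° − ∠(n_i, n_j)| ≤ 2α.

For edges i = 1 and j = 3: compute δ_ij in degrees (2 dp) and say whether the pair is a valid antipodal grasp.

α = atan 0.3 = 16.70°;  2α = 33.40°
edge 1: e_1 = (+3.61, -0.86);  n_1 = (-0.2317, -0.9728)
edge 3: e_3 = (-4.51, -1.49);  n_3 = (-0.3137, +0.9495)
∠(n_1, n_3) = 148.32°
δ = |180° − 148.32°| = 31.68°
31.68° ≤ 2α = 33.40°  →  valid

δ = 31.68°, valid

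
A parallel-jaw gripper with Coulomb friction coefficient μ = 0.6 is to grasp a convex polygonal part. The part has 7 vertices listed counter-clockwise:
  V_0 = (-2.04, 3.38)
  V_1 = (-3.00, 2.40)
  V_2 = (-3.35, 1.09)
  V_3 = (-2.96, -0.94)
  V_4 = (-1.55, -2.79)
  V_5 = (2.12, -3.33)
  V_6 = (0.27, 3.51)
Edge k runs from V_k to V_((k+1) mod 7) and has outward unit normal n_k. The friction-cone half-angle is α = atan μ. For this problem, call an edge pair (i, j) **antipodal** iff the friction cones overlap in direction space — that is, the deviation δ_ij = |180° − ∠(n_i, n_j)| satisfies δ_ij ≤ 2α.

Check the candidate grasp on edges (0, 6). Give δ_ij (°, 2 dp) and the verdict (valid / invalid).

α = atan 0.6 = 30.96°;  2α = 61.93°
edge 0: e_0 = (-0.96, -0.98);  n_0 = (-0.7144, +0.6998)
edge 6: e_6 = (-2.31, -0.13);  n_6 = (-0.0562, +0.9984)
∠(n_0, n_6) = 42.37°
δ = |180° − 42.37°| = 137.63°
137.63° > 2α = 61.93°  →  invalid

δ = 137.63°, invalid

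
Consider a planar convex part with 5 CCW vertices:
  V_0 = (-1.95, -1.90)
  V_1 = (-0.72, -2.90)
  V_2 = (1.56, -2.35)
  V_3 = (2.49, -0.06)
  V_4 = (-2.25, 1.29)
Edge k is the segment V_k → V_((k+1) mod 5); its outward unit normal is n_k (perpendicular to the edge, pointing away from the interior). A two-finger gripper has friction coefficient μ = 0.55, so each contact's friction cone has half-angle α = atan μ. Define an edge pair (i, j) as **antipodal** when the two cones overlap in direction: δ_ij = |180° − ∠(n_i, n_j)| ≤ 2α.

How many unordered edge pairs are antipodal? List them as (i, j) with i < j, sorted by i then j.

count = 3; pairs: (0,3), (1,3), (2,4)

α = atan 0.55 = 28.81°;  2α = 57.62°
n_0 = (-0.6308, -0.7759)
n_1 = (+0.2345, -0.9721)
n_2 = (+0.9265, -0.3763)
n_3 = (+0.2739, +0.9618)
n_4 = (-0.9956, -0.0936)
  (0,1): δ = 127.33°  ·
  (0,2): δ = 72.99°  ·
  (0,3): δ = 23.21°  ✓
  (0,4): δ = 134.48°  ·
  (1,2): δ = 125.66°  ·
  (1,3): δ = 29.46°  ✓
  (1,4): δ = 81.81°  ·
  (2,3): δ = 83.79°  ·
  (2,4): δ = 27.48°  ✓
  (3,4): δ = 68.73°  ·
antipodal pairs: 3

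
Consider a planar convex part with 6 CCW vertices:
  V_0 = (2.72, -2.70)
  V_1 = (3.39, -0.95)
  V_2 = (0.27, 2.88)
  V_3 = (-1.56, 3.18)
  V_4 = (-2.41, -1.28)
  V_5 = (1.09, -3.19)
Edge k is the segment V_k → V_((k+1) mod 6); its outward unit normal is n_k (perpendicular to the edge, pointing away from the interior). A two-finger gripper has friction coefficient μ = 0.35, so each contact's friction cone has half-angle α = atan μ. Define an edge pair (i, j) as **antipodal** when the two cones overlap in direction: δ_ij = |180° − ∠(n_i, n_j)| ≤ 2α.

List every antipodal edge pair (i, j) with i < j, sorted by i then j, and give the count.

count = 4; pairs: (0,3), (1,4), (2,4), (2,5)

α = atan 0.35 = 19.29°;  2α = 38.58°
n_0 = (+0.9339, -0.3575)
n_1 = (+0.7753, +0.6316)
n_2 = (+0.1618, +0.9868)
n_3 = (-0.9823, +0.1872)
n_4 = (-0.4790, -0.8778)
n_5 = (+0.2879, -0.9577)
  (0,1): δ = 119.88°  ·
  (0,2): δ = 78.36°  ·
  (0,3): δ = 10.16°  ✓
  (0,4): δ = 82.33°  ·
  (0,5): δ = 127.68°  ·
  (1,2): δ = 138.48°  ·
  (1,3): δ = 49.96°  ·
  (1,4): δ = 22.21°  ✓
  (1,5): δ = 67.56°  ·
  (2,3): δ = 91.48°  ·
  (2,4): δ = 19.31°  ✓
  (2,5): δ = 26.04°  ✓
  (3,4): δ = 107.83°  ·
  (3,5): δ = 62.48°  ·
  (4,5): δ = 134.65°  ·
antipodal pairs: 4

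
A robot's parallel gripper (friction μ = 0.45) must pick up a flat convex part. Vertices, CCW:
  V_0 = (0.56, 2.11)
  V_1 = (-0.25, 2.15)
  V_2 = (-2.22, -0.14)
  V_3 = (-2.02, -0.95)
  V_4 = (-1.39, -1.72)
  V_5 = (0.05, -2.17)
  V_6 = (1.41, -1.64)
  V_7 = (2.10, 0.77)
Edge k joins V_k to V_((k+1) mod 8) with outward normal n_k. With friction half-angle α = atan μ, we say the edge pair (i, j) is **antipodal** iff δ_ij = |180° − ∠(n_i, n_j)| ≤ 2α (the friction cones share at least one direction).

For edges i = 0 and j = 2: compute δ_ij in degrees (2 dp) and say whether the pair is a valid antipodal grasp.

δ = 73.30°, invalid

α = atan 0.45 = 24.23°;  2α = 48.46°
edge 0: e_0 = (-0.81, +0.04);  n_0 = (+0.0493, +0.9988)
edge 2: e_2 = (+0.20, -0.81);  n_2 = (-0.9708, -0.2397)
∠(n_0, n_2) = 106.70°
δ = |180° − 106.70°| = 73.30°
73.30° > 2α = 48.46°  →  invalid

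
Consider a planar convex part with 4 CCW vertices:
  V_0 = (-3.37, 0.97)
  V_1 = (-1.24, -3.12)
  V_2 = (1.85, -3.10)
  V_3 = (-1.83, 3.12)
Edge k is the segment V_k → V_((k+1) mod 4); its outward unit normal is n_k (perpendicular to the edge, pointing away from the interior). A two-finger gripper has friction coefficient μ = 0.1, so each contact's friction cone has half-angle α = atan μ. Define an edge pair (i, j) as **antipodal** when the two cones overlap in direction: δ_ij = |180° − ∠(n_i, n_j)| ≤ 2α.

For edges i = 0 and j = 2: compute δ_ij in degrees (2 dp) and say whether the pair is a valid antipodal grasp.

δ = 3.10°, valid

α = atan 0.1 = 5.71°;  2α = 11.42°
edge 0: e_0 = (+2.13, -4.09);  n_0 = (-0.8869, -0.4619)
edge 2: e_2 = (-3.68, +6.22);  n_2 = (+0.8607, +0.5092)
∠(n_0, n_2) = 176.90°
δ = |180° − 176.90°| = 3.10°
3.10° ≤ 2α = 11.42°  →  valid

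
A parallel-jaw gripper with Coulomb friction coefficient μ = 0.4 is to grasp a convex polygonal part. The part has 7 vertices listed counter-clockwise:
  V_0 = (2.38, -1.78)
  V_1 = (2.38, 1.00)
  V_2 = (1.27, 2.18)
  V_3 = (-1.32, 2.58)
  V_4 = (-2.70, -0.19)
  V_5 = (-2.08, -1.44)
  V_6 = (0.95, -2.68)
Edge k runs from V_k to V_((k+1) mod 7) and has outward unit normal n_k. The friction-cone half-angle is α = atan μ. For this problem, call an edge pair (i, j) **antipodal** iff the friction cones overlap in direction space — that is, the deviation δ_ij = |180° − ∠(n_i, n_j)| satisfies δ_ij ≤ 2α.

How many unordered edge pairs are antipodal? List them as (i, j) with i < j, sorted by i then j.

α = atan 0.4 = 21.80°;  2α = 43.60°
n_0 = (+1.0000, -0.0000)
n_1 = (+0.7284, +0.6852)
n_2 = (+0.1526, +0.9883)
n_3 = (-0.8951, +0.4459)
n_4 = (-0.8959, -0.4443)
n_5 = (-0.3788, -0.9255)
n_6 = (+0.5327, -0.8463)
  (0,1): δ = 136.75°  ·
  (0,2): δ = 98.78°  ·
  (0,3): δ = 26.48°  ✓
  (0,4): δ = 26.38°  ✓
  (0,5): δ = 67.74°  ·
  (0,6): δ = 122.19°  ·
  (1,2): δ = 142.03°  ·
  (1,3): δ = 69.73°  ·
  (1,4): δ = 16.87°  ✓
  (1,5): δ = 24.49°  ✓
  (1,6): δ = 78.94°  ·
  (2,3): δ = 107.70°  ·
  (2,4): δ = 54.84°  ·
  (2,5): δ = 13.48°  ✓
  (2,6): δ = 40.96°  ✓
  (3,4): δ = 127.14°  ·
  (3,5): δ = 85.77°  ·
  (3,6): δ = 31.33°  ✓
  (4,5): δ = 138.64°  ·
  (4,6): δ = 84.20°  ·
  (5,6): δ = 125.56°  ·
antipodal pairs: 7

count = 7; pairs: (0,3), (0,4), (1,4), (1,5), (2,5), (2,6), (3,6)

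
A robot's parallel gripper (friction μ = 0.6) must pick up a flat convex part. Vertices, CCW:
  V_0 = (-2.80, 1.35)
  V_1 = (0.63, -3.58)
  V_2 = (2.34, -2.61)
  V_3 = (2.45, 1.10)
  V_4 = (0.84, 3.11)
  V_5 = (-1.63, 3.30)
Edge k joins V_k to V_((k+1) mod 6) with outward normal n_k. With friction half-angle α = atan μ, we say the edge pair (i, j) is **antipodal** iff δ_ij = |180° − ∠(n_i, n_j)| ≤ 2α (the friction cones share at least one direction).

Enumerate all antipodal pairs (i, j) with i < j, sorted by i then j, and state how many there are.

count = 6; pairs: (0,2), (0,3), (0,4), (1,4), (1,5), (2,5)

α = atan 0.6 = 30.96°;  2α = 61.93°
n_0 = (-0.8209, -0.5711)
n_1 = (+0.4934, -0.8698)
n_2 = (+0.9996, -0.0296)
n_3 = (+0.7805, +0.6252)
n_4 = (+0.0767, +0.9971)
n_5 = (-0.8575, +0.5145)
  (0,1): δ = 95.26°  ·
  (0,2): δ = 36.53°  ✓
  (0,3): δ = 3.87°  ✓
  (0,4): δ = 50.77°  ✓
  (0,5): δ = 114.21°  ·
  (1,2): δ = 121.26°  ·
  (1,3): δ = 80.87°  ·
  (1,4): δ = 33.96°  ✓
  (1,5): δ = 29.47°  ✓
  (2,3): δ = 139.61°  ·
  (2,4): δ = 92.70°  ·
  (2,5): δ = 29.27°  ✓
  (3,4): δ = 133.09°  ·
  (3,5): δ = 69.66°  ·
  (4,5): δ = 116.57°  ·
antipodal pairs: 6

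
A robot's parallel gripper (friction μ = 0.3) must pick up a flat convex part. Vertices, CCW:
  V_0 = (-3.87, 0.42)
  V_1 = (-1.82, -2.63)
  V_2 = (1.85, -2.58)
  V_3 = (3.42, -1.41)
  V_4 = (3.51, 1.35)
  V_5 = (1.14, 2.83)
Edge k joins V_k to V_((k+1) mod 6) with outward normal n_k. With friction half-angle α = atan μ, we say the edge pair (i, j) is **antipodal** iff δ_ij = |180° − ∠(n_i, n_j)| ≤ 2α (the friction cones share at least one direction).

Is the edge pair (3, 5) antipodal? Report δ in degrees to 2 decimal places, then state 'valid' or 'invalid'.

δ = 62.44°, invalid

α = atan 0.3 = 16.70°;  2α = 33.40°
edge 3: e_3 = (+0.09, +2.76);  n_3 = (+0.9995, -0.0326)
edge 5: e_5 = (-5.01, -2.41);  n_5 = (-0.4335, +0.9012)
∠(n_3, n_5) = 117.56°
δ = |180° − 117.56°| = 62.44°
62.44° > 2α = 33.40°  →  invalid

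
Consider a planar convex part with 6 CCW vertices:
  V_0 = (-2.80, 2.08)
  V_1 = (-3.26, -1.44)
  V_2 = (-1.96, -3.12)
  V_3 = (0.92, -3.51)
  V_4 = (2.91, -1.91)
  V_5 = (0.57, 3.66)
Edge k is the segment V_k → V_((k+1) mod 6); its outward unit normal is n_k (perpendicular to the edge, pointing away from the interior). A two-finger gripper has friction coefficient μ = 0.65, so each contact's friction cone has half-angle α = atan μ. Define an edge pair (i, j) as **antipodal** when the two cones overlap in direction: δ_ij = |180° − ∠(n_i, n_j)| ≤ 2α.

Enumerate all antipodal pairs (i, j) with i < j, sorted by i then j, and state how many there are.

α = atan 0.65 = 33.02°;  2α = 66.05°
n_0 = (-0.9916, +0.1296)
n_1 = (-0.7909, -0.6120)
n_2 = (-0.1342, -0.9910)
n_3 = (+0.6266, -0.7793)
n_4 = (+0.9219, +0.3873)
n_5 = (-0.4245, +0.9054)
  (0,1): δ = 134.82°  ·
  (0,2): δ = 90.27°  ·
  (0,3): δ = 43.75°  ✓
  (0,4): δ = 30.23°  ✓
  (0,5): δ = 122.56°  ·
  (1,2): δ = 135.44°  ·
  (1,3): δ = 88.93°  ·
  (1,4): δ = 14.95°  ✓
  (1,5): δ = 77.39°  ·
  (2,3): δ = 133.49°  ·
  (2,4): δ = 59.50°  ✓
  (2,5): δ = 32.83°  ✓
  (3,4): δ = 106.01°  ·
  (3,5): δ = 13.68°  ✓
  (4,5): δ = 87.67°  ·
antipodal pairs: 6

count = 6; pairs: (0,3), (0,4), (1,4), (2,4), (2,5), (3,5)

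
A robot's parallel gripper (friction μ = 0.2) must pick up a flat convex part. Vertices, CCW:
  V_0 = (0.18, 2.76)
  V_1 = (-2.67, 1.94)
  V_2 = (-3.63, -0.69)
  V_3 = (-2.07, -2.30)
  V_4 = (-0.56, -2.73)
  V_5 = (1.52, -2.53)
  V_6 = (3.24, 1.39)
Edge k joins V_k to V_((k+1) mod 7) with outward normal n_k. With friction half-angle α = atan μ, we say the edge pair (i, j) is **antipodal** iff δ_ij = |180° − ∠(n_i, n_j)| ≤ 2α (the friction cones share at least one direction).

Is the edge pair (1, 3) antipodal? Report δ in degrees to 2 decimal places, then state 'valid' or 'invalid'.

δ = 85.84°, invalid

α = atan 0.2 = 11.31°;  2α = 22.62°
edge 1: e_1 = (-0.96, -2.63);  n_1 = (-0.9394, +0.3429)
edge 3: e_3 = (+1.51, -0.43);  n_3 = (-0.2739, -0.9618)
∠(n_1, n_3) = 94.16°
δ = |180° − 94.16°| = 85.84°
85.84° > 2α = 22.62°  →  invalid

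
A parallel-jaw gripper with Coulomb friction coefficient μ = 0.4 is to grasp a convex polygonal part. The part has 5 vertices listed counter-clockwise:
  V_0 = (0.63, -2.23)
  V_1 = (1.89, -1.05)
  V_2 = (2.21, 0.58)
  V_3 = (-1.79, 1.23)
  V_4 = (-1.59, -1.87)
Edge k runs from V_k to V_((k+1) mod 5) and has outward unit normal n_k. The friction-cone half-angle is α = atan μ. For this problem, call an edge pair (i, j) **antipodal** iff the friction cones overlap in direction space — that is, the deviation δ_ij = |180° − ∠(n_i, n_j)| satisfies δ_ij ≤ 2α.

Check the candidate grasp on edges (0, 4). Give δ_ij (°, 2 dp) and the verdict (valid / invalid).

α = atan 0.4 = 21.80°;  2α = 43.60°
edge 0: e_0 = (+1.26, +1.18);  n_0 = (+0.6836, -0.7299)
edge 4: e_4 = (+2.22, -0.36);  n_4 = (-0.1601, -0.9871)
∠(n_0, n_4) = 52.33°
δ = |180° − 52.33°| = 127.67°
127.67° > 2α = 43.60°  →  invalid

δ = 127.67°, invalid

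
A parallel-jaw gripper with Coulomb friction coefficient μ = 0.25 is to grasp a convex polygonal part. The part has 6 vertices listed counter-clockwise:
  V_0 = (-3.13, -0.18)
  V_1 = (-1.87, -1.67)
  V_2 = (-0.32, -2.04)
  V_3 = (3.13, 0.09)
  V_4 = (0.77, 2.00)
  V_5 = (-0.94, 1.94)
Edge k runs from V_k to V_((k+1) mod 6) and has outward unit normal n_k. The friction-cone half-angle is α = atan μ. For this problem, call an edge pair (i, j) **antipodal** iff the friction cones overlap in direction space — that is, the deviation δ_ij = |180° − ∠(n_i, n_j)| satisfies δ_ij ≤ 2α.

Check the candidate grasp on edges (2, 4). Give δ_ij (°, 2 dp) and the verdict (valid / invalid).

δ = 29.68°, invalid

α = atan 0.25 = 14.04°;  2α = 28.07°
edge 2: e_2 = (+3.45, +2.13);  n_2 = (+0.5253, -0.8509)
edge 4: e_4 = (-1.71, -0.06);  n_4 = (-0.0351, +0.9994)
∠(n_2, n_4) = 150.32°
δ = |180° − 150.32°| = 29.68°
29.68° > 2α = 28.07°  →  invalid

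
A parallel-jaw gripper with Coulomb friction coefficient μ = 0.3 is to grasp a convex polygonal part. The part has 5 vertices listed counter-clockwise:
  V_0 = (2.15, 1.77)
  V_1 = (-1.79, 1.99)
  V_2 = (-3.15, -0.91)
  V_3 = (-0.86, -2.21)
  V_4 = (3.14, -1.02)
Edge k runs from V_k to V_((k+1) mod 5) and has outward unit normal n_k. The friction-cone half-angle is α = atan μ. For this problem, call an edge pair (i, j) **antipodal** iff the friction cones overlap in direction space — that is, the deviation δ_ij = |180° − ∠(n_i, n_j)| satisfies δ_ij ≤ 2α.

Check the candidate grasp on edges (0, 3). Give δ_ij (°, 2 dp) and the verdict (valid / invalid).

δ = 19.76°, valid

α = atan 0.3 = 16.70°;  2α = 33.40°
edge 0: e_0 = (-3.94, +0.22);  n_0 = (+0.0558, +0.9984)
edge 3: e_3 = (+4.00, +1.19);  n_3 = (+0.2851, -0.9585)
∠(n_0, n_3) = 160.24°
δ = |180° − 160.24°| = 19.76°
19.76° ≤ 2α = 33.40°  →  valid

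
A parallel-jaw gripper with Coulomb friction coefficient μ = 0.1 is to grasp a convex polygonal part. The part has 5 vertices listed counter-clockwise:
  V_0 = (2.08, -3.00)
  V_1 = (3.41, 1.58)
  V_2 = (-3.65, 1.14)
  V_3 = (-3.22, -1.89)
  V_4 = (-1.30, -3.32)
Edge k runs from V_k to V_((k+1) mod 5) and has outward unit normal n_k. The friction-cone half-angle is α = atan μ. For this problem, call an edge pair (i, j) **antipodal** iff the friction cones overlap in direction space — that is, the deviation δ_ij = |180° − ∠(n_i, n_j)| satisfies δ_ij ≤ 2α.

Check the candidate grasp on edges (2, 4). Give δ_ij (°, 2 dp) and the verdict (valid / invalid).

α = atan 0.1 = 5.71°;  2α = 11.42°
edge 2: e_2 = (+0.43, -3.03);  n_2 = (-0.9901, -0.1405)
edge 4: e_4 = (+3.38, +0.32);  n_4 = (+0.0943, -0.9955)
∠(n_2, n_4) = 87.33°
δ = |180° − 87.33°| = 92.67°
92.67° > 2α = 11.42°  →  invalid

δ = 92.67°, invalid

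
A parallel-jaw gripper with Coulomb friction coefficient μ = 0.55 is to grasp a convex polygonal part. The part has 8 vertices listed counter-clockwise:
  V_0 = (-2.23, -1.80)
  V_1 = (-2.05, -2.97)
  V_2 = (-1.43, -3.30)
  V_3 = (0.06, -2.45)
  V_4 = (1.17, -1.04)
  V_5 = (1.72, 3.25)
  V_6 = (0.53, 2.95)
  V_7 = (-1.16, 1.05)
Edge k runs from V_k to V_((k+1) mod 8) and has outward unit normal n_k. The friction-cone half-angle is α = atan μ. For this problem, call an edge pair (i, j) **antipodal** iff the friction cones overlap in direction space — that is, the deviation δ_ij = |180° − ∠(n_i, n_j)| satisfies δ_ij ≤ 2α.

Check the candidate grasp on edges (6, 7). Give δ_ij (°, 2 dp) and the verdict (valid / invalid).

α = atan 0.55 = 28.81°;  2α = 57.62°
edge 6: e_6 = (-1.69, -1.90);  n_6 = (-0.7472, +0.6646)
edge 7: e_7 = (-1.07, -2.85);  n_7 = (-0.9362, +0.3515)
∠(n_6, n_7) = 21.07°
δ = |180° − 21.07°| = 158.93°
158.93° > 2α = 57.62°  →  invalid

δ = 158.93°, invalid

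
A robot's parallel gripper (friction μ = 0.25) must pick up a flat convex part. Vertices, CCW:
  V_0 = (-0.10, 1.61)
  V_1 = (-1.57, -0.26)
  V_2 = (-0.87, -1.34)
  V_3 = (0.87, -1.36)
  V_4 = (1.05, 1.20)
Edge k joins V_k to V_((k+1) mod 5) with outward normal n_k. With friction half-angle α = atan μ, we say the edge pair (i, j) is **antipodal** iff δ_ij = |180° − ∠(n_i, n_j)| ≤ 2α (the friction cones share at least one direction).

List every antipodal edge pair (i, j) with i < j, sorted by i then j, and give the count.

α = atan 0.25 = 14.04°;  2α = 28.07°
n_0 = (-0.7862, +0.6180)
n_1 = (-0.8392, -0.5439)
n_2 = (-0.0115, -0.9999)
n_3 = (+0.9975, -0.0701)
n_4 = (+0.3358, +0.9419)
  (0,1): δ = 108.88°  ·
  (0,2): δ = 52.49°  ·
  (0,3): δ = 34.15°  ·
  (0,4): δ = 108.55°  ·
  (1,2): δ = 123.61°  ·
  (1,3): δ = 36.97°  ·
  (1,4): δ = 37.43°  ·
  (2,3): δ = 93.36°  ·
  (2,4): δ = 18.96°  ✓
  (3,4): δ = 105.60°  ·
antipodal pairs: 1

count = 1; pairs: (2,4)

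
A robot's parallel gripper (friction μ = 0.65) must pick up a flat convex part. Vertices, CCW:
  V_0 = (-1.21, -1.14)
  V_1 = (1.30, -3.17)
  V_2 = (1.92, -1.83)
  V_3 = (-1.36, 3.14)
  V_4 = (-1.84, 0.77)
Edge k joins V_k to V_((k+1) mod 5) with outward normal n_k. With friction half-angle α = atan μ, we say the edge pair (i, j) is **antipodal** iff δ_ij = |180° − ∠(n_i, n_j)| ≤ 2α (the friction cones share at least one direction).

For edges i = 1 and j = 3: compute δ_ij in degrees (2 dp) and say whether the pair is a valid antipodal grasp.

δ = 13.38°, valid

α = atan 0.65 = 33.02°;  2α = 66.05°
edge 1: e_1 = (+0.62, +1.34);  n_1 = (+0.9076, -0.4199)
edge 3: e_3 = (-0.48, -2.37);  n_3 = (-0.9801, +0.1985)
∠(n_1, n_3) = 166.62°
δ = |180° − 166.62°| = 13.38°
13.38° ≤ 2α = 66.05°  →  valid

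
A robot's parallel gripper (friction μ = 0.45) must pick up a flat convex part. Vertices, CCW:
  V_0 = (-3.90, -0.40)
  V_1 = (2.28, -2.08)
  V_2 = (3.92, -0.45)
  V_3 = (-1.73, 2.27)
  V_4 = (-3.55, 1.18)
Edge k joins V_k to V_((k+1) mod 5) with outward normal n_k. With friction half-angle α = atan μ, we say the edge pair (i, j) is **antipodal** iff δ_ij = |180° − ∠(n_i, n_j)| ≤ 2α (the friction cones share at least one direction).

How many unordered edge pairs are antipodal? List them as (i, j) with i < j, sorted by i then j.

α = atan 0.45 = 24.23°;  2α = 48.46°
n_0 = (-0.2623, -0.9650)
n_1 = (+0.7049, -0.7093)
n_2 = (+0.4338, +0.9010)
n_3 = (-0.5138, +0.8579)
n_4 = (-0.9763, +0.2163)
  (0,1): δ = 119.97°  ·
  (0,2): δ = 10.50°  ✓
  (0,3): δ = 46.13°  ✓
  (0,4): δ = 92.72°  ·
  (1,2): δ = 70.53°  ·
  (1,3): δ = 13.91°  ✓
  (1,4): δ = 32.68°  ✓
  (2,3): δ = 123.38°  ·
  (2,4): δ = 76.78°  ·
  (3,4): δ = 133.41°  ·
antipodal pairs: 4

count = 4; pairs: (0,2), (0,3), (1,3), (1,4)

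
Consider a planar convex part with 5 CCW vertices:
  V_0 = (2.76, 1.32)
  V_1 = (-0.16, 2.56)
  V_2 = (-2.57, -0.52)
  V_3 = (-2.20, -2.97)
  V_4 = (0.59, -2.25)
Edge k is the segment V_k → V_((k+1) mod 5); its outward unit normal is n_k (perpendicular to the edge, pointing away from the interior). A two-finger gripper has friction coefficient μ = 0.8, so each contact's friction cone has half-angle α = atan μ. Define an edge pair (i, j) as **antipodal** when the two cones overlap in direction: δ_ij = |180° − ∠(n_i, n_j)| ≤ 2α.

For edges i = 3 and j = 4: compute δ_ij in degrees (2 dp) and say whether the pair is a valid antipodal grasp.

δ = 135.76°, invalid

α = atan 0.8 = 38.66°;  2α = 77.32°
edge 3: e_3 = (+2.79, +0.72);  n_3 = (+0.2499, -0.9683)
edge 4: e_4 = (+2.17, +3.57);  n_4 = (+0.8545, -0.5194)
∠(n_3, n_4) = 44.24°
δ = |180° − 44.24°| = 135.76°
135.76° > 2α = 77.32°  →  invalid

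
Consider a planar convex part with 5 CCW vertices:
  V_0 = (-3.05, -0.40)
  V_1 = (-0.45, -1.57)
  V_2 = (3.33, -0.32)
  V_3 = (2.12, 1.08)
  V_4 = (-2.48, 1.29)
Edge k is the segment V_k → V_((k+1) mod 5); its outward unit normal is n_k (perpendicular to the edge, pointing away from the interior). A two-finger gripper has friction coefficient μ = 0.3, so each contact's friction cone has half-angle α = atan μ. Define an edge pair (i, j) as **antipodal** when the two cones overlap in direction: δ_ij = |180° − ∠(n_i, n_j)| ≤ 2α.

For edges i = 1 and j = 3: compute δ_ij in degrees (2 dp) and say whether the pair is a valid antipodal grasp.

δ = 20.91°, valid

α = atan 0.3 = 16.70°;  2α = 33.40°
edge 1: e_1 = (+3.78, +1.25);  n_1 = (+0.3140, -0.9494)
edge 3: e_3 = (-4.60, +0.21);  n_3 = (+0.0456, +0.9990)
∠(n_1, n_3) = 159.09°
δ = |180° − 159.09°| = 20.91°
20.91° ≤ 2α = 33.40°  →  valid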